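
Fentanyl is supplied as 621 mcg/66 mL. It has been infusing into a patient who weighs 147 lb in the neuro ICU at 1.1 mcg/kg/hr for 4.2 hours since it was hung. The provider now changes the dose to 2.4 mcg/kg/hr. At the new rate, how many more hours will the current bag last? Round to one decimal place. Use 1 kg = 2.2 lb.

1.9 hours

Initial rate:
Weight = 147 lb ÷ 2.2 lb/kg = 66.81818 kg
Dose = 1.1 mcg/kg/hr × 66.81818 kg = 73.5 mcg/hr
Concentration = 621 mcg ÷ 66 mL = 9.409091 mcg/mL
Rate = 73.5 mcg/hr ÷ 9.409091 mcg/mL = 7.811594 mL/hr
Volume infused so far = 7.811594 mL/hr × 4.2 hr = 32.8087 mL
Volume remaining = 66 − 32.8087 = 33.1913 mL
New rate:
Dose = 2.4 mcg/kg/hr × 66.81818 kg = 160.3636 mcg/hr
Rate = 160.3636 mcg/hr ÷ 9.409091 mcg/mL = 17.04348 mL/hr
Time remaining = 33.1913 mL ÷ 17.04348 mL/hr = 1.947449 hr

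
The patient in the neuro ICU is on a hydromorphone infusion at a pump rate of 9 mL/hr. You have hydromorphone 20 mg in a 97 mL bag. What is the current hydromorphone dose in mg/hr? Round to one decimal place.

1.9 mg/hr

Concentration = 20 mg ÷ 97 mL = 0.2061856 mg/mL
Drug rate = 9 mL/hr × 0.2061856 mg/mL = 1.85567 mg/hr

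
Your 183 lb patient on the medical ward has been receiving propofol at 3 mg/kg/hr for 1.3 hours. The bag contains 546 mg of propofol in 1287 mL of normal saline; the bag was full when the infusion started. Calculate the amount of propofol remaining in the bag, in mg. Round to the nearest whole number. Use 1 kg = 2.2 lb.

222 mg

Weight = 183 lb ÷ 2.2 lb/kg = 83.18182 kg
Dose = 3 mg/kg/hr × 83.18182 kg = 249.5455 mg/hr
Concentration = 546 mg ÷ 1287 mL = 0.4242424 mg/mL
Rate = 249.5455 mg/hr ÷ 0.4242424 mg/mL = 588.2143 mL/hr
Volume infused = 588.2143 mL/hr × 1.3 hr = 764.6786 mL
Volume remaining = 1287 − 764.6786 = 522.3214 mL
Drug remaining = 522.3214 mL × 0.4242424 mg/mL = 221.5909 mg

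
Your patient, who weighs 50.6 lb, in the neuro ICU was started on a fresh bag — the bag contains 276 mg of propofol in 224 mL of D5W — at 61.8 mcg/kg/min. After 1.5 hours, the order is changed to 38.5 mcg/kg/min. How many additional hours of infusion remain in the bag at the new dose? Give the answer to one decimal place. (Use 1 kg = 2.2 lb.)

2.8 hours

Initial rate:
Weight = 50.6 lb ÷ 2.2 lb/kg = 23 kg
Dose = 61.8 mcg/kg/min × 23 kg = 1421.4 mcg/min
1421.4 mcg/min × 60 min/hr = 85284 mcg/hr
Concentration = 276 mg ÷ 224 mL = 1.232143 mg/mL = 1232.143 mcg/mL
Rate = 85284 mcg/hr ÷ 1232.143 mcg/mL = 69.216 mL/hr
Volume infused so far = 69.216 mL/hr × 1.5 hr = 103.824 mL
Volume remaining = 224 − 103.824 = 120.176 mL
New rate:
Dose = 38.5 mcg/kg/min × 23 kg = 885.5 mcg/min
885.5 mcg/min × 60 min/hr = 53130 mcg/hr
Rate = 53130 mcg/hr ÷ 1232.143 mcg/mL = 43.12 mL/hr
Time remaining = 120.176 mL ÷ 43.12 mL/hr = 2.787013 hr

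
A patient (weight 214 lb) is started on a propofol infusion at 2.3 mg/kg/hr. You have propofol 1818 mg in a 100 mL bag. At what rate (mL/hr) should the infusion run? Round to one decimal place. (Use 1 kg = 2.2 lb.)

12.3 mL/hr

Weight = 214 lb ÷ 2.2 lb/kg = 97.27273 kg
Dose = 2.3 mg/kg/hr × 97.27273 kg = 223.7273 mg/hr
Concentration = 1818 mg ÷ 100 mL = 18.18 mg/mL
Rate = 223.7273 mg/hr ÷ 18.18 mg/mL = 12.30623 mL/hr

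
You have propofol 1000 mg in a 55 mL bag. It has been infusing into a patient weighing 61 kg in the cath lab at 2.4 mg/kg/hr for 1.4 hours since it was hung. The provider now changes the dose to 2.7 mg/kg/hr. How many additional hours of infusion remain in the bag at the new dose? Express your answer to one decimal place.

4.8 hours

Initial rate:
Dose = 2.4 mg/kg/hr × 61 kg = 146.4 mg/hr
Concentration = 1000 mg ÷ 55 mL = 18.18182 mg/mL
Rate = 146.4 mg/hr ÷ 18.18182 mg/mL = 8.052 mL/hr
Volume infused so far = 8.052 mL/hr × 1.4 hr = 11.2728 mL
Volume remaining = 55 − 11.2728 = 43.7272 mL
New rate:
Dose = 2.7 mg/kg/hr × 61 kg = 164.7 mg/hr
Rate = 164.7 mg/hr ÷ 18.18182 mg/mL = 9.0585 mL/hr
Time remaining = 43.7272 mL ÷ 9.0585 mL/hr = 4.827201 hr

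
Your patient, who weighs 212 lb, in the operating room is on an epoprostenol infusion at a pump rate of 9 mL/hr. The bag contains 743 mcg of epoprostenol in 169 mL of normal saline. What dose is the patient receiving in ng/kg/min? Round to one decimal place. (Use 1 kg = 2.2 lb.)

Weight = 212 lb ÷ 2.2 lb/kg = 96.36364 kg
Concentration = 743 mcg ÷ 169 mL = 4.39645 mcg/mL = 4396.45 ng/mL
Drug rate = 9 mL/hr × 4396.45 ng/mL = 39568.05 ng/hr
39568.05 ng/hr ÷ 60 min/hr = 659.4675 ng/min
659.4675 ng/min ÷ 96.36364 kg = 6.84353 ng/kg/min

6.8 ng/kg/min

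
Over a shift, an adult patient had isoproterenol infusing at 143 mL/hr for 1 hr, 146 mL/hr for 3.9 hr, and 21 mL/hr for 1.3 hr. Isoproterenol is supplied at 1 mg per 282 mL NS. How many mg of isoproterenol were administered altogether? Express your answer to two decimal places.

2.62 mg

Concentration = 1 mg ÷ 282 mL = 0.003546099 mg/mL
Stage 1: 143 mL/hr × 1 hr = 143 mL → 143 mL × 0.003546099 mg/mL = 0.5070922 mg
Stage 2: 146 mL/hr × 3.9 hr = 569.4 mL → 569.4 mL × 0.003546099 mg/mL = 2.019149 mg
Stage 3: 21 mL/hr × 1.3 hr = 27.3 mL → 27.3 mL × 0.003546099 mg/mL = 0.09680851 mg
Total = 0.5070922 + 2.019149 + 0.09680851 = 2.62305 mg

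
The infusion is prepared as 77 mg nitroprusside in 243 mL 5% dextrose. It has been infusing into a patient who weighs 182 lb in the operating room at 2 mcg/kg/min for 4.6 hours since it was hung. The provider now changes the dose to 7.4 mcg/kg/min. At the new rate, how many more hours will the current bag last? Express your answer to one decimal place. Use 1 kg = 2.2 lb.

Initial rate:
Weight = 182 lb ÷ 2.2 lb/kg = 82.72727 kg
Dose = 2 mcg/kg/min × 82.72727 kg = 165.4545 mcg/min
165.4545 mcg/min × 60 min/hr = 9927.273 mcg/hr
Concentration = 77 mg ÷ 243 mL = 0.3168724 mg/mL = 316.8724 mcg/mL
Rate = 9927.273 mcg/hr ÷ 316.8724 mcg/mL = 31.32893 mL/hr
Volume infused so far = 31.32893 mL/hr × 4.6 hr = 144.1131 mL
Volume remaining = 243 − 144.1131 = 98.88694 mL
New rate:
Dose = 7.4 mcg/kg/min × 82.72727 kg = 612.1818 mcg/min
612.1818 mcg/min × 60 min/hr = 36730.91 mcg/hr
Rate = 36730.91 mcg/hr ÷ 316.8724 mcg/mL = 115.917 mL/hr
Time remaining = 98.88694 mL ÷ 115.917 mL/hr = 0.8530839 hr

0.9 hours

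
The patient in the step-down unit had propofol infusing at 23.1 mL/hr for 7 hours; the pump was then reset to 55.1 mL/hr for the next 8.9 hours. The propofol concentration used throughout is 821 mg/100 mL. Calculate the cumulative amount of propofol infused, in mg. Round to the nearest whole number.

Concentration = 821 mg ÷ 100 mL = 8.21 mg/mL
Stage 1: 23.1 mL/hr × 7 hr = 161.7 mL → 161.7 mL × 8.21 mg/mL = 1327.557 mg
Stage 2: 55.1 mL/hr × 8.9 hr = 490.39 mL → 490.39 mL × 8.21 mg/mL = 4026.102 mg
Total = 1327.557 + 4026.102 = 5353.659 mg

5354 mg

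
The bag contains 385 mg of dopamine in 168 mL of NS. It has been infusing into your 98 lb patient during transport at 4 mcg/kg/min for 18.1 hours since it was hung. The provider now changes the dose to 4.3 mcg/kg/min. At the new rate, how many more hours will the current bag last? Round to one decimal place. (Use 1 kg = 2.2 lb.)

Initial rate:
Weight = 98 lb ÷ 2.2 lb/kg = 44.54545 kg
Dose = 4 mcg/kg/min × 44.54545 kg = 178.1818 mcg/min
178.1818 mcg/min × 60 min/hr = 10690.91 mcg/hr
Concentration = 385 mg ÷ 168 mL = 2.291667 mg/mL = 2291.667 mcg/mL
Rate = 10690.91 mcg/hr ÷ 2291.667 mcg/mL = 4.665124 mL/hr
Volume infused so far = 4.665124 mL/hr × 18.1 hr = 84.43874 mL
Volume remaining = 168 − 84.43874 = 83.56126 mL
New rate:
Dose = 4.3 mcg/kg/min × 44.54545 kg = 191.5455 mcg/min
191.5455 mcg/min × 60 min/hr = 11492.73 mcg/hr
Rate = 11492.73 mcg/hr ÷ 2291.667 mcg/mL = 5.015008 mL/hr
Time remaining = 83.56126 mL ÷ 5.015008 mL/hr = 16.66224 hr

16.7 hours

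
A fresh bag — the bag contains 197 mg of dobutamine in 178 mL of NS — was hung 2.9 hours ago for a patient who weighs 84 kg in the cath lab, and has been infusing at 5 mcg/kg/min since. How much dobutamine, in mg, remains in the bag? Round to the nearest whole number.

124 mg

Dose = 5 mcg/kg/min × 84 kg = 420 mcg/min
420 mcg/min × 60 min/hr = 25200 mcg/hr
Concentration = 197 mg ÷ 178 mL = 1.106742 mg/mL = 1106.742 mcg/mL
Rate = 25200 mcg/hr ÷ 1106.742 mcg/mL = 22.76954 mL/hr
Volume infused = 22.76954 mL/hr × 2.9 hr = 66.03168 mL
Volume remaining = 178 − 66.03168 = 111.9683 mL
Drug remaining = 111.9683 mL × 1106.742 mcg/mL = 123920 mcg = 123.92 mg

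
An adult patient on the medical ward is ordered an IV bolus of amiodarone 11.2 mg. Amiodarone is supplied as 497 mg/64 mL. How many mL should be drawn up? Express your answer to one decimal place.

1.4 mL

Concentration = 497 mg ÷ 64 mL = 7.765625 mg/mL
Volume = 11.2 mg ÷ 7.765625 mg/mL = 1.442254 mL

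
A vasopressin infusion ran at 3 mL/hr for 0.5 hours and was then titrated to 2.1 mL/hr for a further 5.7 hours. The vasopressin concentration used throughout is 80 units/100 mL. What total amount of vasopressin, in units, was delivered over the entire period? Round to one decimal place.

Concentration = 80 units ÷ 100 mL = 0.8 units/mL
Stage 1: 3 mL/hr × 0.5 hr = 1.5 mL → 1.5 mL × 0.8 units/mL = 1.2 units
Stage 2: 2.1 mL/hr × 5.7 hr = 11.97 mL → 11.97 mL × 0.8 units/mL = 9.576 units
Total = 1.2 + 9.576 = 10.776 units

10.8 units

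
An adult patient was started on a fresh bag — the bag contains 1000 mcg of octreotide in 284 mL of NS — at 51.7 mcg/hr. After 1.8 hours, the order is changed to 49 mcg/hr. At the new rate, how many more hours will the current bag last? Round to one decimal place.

18.5 hours

Initial rate:
Concentration = 1000 mcg ÷ 284 mL = 3.521127 mcg/mL
Rate = 51.7 mcg/hr ÷ 3.521127 mcg/mL = 14.6828 mL/hr
Volume infused so far = 14.6828 mL/hr × 1.8 hr = 26.42904 mL
Volume remaining = 284 − 26.42904 = 257.571 mL
New rate:
Rate = 49 mcg/hr ÷ 3.521127 mcg/mL = 13.916 mL/hr
Time remaining = 257.571 mL ÷ 13.916 mL/hr = 18.50898 hr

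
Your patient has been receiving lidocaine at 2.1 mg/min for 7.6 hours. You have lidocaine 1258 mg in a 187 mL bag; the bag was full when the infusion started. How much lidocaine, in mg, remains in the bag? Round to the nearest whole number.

2.1 mg/min × 60 min/hr = 126 mg/hr
Concentration = 1258 mg ÷ 187 mL = 6.727273 mg/mL
Rate = 126 mg/hr ÷ 6.727273 mg/mL = 18.72973 mL/hr
Volume infused = 18.72973 mL/hr × 7.6 hr = 142.3459 mL
Volume remaining = 187 − 142.3459 = 44.65405 mL
Drug remaining = 44.65405 mL × 6.727273 mg/mL = 300.4 mg

300 mg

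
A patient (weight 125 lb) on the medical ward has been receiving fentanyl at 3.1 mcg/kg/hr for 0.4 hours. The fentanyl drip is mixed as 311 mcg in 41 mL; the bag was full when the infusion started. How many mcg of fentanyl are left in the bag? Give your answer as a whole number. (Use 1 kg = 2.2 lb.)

Weight = 125 lb ÷ 2.2 lb/kg = 56.81818 kg
Dose = 3.1 mcg/kg/hr × 56.81818 kg = 176.1364 mcg/hr
Concentration = 311 mcg ÷ 41 mL = 7.585366 mcg/mL
Rate = 176.1364 mcg/hr ÷ 7.585366 mcg/mL = 23.22055 mL/hr
Volume infused = 23.22055 mL/hr × 0.4 hr = 9.28822 mL
Volume remaining = 41 − 9.28822 = 31.71178 mL
Drug remaining = 31.71178 mL × 7.585366 mcg/mL = 240.5455 mcg

241 mcg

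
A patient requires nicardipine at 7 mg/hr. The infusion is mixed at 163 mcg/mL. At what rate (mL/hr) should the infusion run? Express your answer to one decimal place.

Concentration = 163 mcg/mL = 0.163 mg/mL
Rate = 7 mg/hr ÷ 0.163 mg/mL = 42.94479 mL/hr

42.9 mL/hr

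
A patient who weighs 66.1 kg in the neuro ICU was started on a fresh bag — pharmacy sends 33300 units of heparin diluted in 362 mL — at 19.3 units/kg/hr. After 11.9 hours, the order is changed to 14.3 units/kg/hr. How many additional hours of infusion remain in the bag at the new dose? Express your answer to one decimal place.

19.2 hours

Initial rate:
Dose = 19.3 units/kg/hr × 66.1 kg = 1275.73 units/hr
Concentration = 33300 units ÷ 362 mL = 91.98895 units/mL
Rate = 1275.73 units/hr ÷ 91.98895 units/mL = 13.8683 mL/hr
Volume infused so far = 13.8683 mL/hr × 11.9 hr = 165.0327 mL
Volume remaining = 362 − 165.0327 = 196.9673 mL
New rate:
Dose = 14.3 units/kg/hr × 66.1 kg = 945.23 units/hr
Rate = 945.23 units/hr ÷ 91.98895 units/mL = 10.27547 mL/hr
Time remaining = 196.9673 mL ÷ 10.27547 mL/hr = 19.16868 hr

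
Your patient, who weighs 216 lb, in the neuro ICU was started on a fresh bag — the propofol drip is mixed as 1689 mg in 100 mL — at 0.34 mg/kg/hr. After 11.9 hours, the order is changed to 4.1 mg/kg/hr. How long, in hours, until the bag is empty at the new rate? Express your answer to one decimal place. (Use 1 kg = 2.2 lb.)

Initial rate:
Weight = 216 lb ÷ 2.2 lb/kg = 98.18182 kg
Dose = 0.34 mg/kg/hr × 98.18182 kg = 33.38182 mg/hr
Concentration = 1689 mg ÷ 100 mL = 16.89 mg/mL
Rate = 33.38182 mg/hr ÷ 16.89 mg/mL = 1.976425 mL/hr
Volume infused so far = 1.976425 mL/hr × 11.9 hr = 23.51946 mL
Volume remaining = 100 − 23.51946 = 76.48054 mL
New rate:
Dose = 4.1 mg/kg/hr × 98.18182 kg = 402.5455 mg/hr
Rate = 402.5455 mg/hr ÷ 16.89 mg/mL = 23.83336 mL/hr
Time remaining = 76.48054 mL ÷ 23.83336 mL/hr = 3.20897 hr

3.2 hours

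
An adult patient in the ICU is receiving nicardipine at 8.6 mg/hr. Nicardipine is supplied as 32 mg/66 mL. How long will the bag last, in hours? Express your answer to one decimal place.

Concentration = 32 mg ÷ 66 mL = 0.4848485 mg/mL
Rate = 8.6 mg/hr ÷ 0.4848485 mg/mL = 17.7375 mL/hr
Duration = 66 mL ÷ 17.7375 mL/hr = 3.72093 hr

3.7 hours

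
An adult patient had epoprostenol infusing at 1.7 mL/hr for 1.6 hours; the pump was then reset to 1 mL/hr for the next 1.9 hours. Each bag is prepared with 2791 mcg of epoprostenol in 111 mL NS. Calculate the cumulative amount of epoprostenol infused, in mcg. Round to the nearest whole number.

Concentration = 2791 mcg ÷ 111 mL = 25.14414 mcg/mL
Stage 1: 1.7 mL/hr × 1.6 hr = 2.72 mL → 2.72 mL × 25.14414 mcg/mL = 68.39207 mcg
Stage 2: 1 mL/hr × 1.9 hr = 1.9 mL → 1.9 mL × 25.14414 mcg/mL = 47.77387 mcg
Total = 68.39207 + 47.77387 = 116.1659 mcg

116 mcg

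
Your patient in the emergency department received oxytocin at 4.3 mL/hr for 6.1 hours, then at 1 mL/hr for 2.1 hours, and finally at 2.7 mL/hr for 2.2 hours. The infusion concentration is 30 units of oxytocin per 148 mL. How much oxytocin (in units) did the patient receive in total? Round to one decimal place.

6.9 units

Concentration = 30 units ÷ 148 mL = 0.2027027 units/mL
Stage 1: 4.3 mL/hr × 6.1 hr = 26.23 mL → 26.23 mL × 0.2027027 units/mL = 5.316892 units
Stage 2: 1 mL/hr × 2.1 hr = 2.1 mL → 2.1 mL × 0.2027027 units/mL = 0.4256757 units
Stage 3: 2.7 mL/hr × 2.2 hr = 5.94 mL → 5.94 mL × 0.2027027 units/mL = 1.204054 units
Total = 5.316892 + 0.4256757 + 1.204054 = 6.946622 units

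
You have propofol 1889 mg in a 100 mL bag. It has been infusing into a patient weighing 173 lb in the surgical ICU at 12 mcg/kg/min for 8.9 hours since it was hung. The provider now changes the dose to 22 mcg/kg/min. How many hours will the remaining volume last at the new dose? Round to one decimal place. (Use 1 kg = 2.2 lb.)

13.3 hours

Initial rate:
Weight = 173 lb ÷ 2.2 lb/kg = 78.63636 kg
Dose = 12 mcg/kg/min × 78.63636 kg = 943.6364 mcg/min
943.6364 mcg/min × 60 min/hr = 56618.18 mcg/hr
Concentration = 1889 mg ÷ 100 mL = 18.89 mg/mL = 18890 mcg/mL
Rate = 56618.18 mcg/hr ÷ 18890 mcg/mL = 2.997257 mL/hr
Volume infused so far = 2.997257 mL/hr × 8.9 hr = 26.67559 mL
Volume remaining = 100 − 26.67559 = 73.32441 mL
New rate:
Dose = 22 mcg/kg/min × 78.63636 kg = 1730 mcg/min
1730 mcg/min × 60 min/hr = 103800 mcg/hr
Rate = 103800 mcg/hr ÷ 18890 mcg/mL = 5.494971 mL/hr
Time remaining = 73.32441 mL ÷ 5.494971 mL/hr = 13.34391 hr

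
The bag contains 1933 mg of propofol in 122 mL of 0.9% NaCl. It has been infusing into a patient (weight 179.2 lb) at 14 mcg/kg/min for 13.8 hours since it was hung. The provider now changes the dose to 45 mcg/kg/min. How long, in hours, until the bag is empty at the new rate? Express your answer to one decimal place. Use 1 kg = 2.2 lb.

4.5 hours

Initial rate:
Weight = 179.2 lb ÷ 2.2 lb/kg = 81.45455 kg
Dose = 14 mcg/kg/min × 81.45455 kg = 1140.364 mcg/min
1140.364 mcg/min × 60 min/hr = 68421.82 mcg/hr
Concentration = 1933 mg ÷ 122 mL = 15.84426 mg/mL = 15844.26 mcg/mL
Rate = 68421.82 mcg/hr ÷ 15844.26 mcg/mL = 4.318397 mL/hr
Volume infused so far = 4.318397 mL/hr × 13.8 hr = 59.59388 mL
Volume remaining = 122 − 59.59388 = 62.40612 mL
New rate:
Dose = 45 mcg/kg/min × 81.45455 kg = 3665.455 mcg/min
3665.455 mcg/min × 60 min/hr = 219927.3 mcg/hr
Rate = 219927.3 mcg/hr ÷ 15844.26 mcg/mL = 13.88056 mL/hr
Time remaining = 62.40612 mL ÷ 13.88056 mL/hr = 4.495936 hr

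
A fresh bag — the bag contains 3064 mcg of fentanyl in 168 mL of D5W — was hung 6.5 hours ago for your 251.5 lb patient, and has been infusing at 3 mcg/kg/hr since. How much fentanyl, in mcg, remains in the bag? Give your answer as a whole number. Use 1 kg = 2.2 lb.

835 mcg

Weight = 251.5 lb ÷ 2.2 lb/kg = 114.3182 kg
Dose = 3 mcg/kg/hr × 114.3182 kg = 342.9545 mcg/hr
Concentration = 3064 mcg ÷ 168 mL = 18.2381 mcg/mL
Rate = 342.9545 mcg/hr ÷ 18.2381 mcg/mL = 18.8043 mL/hr
Volume infused = 18.8043 mL/hr × 6.5 hr = 122.2279 mL
Volume remaining = 168 − 122.2279 = 45.77207 mL
Drug remaining = 45.77207 mL × 18.2381 mcg/mL = 834.7955 mcg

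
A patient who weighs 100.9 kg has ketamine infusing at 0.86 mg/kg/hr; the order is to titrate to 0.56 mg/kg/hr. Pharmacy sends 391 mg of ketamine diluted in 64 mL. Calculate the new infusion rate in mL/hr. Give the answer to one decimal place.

9.2 mL/hr

Dose = 0.56 mg/kg/hr × 100.9 kg = 56.504 mg/hr
Concentration = 391 mg ÷ 64 mL = 6.109375 mg/mL
Rate = 56.504 mg/hr ÷ 6.109375 mg/mL = 9.248737 mL/hr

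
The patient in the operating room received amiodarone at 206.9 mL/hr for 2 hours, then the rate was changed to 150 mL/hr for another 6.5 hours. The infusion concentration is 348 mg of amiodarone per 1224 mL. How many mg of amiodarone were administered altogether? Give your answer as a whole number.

Concentration = 348 mg ÷ 1224 mL = 0.2843137 mg/mL
Stage 1: 206.9 mL/hr × 2 hr = 413.8 mL → 413.8 mL × 0.2843137 mg/mL = 117.649 mg
Stage 2: 150 mL/hr × 6.5 hr = 975 mL → 975 mL × 0.2843137 mg/mL = 277.2059 mg
Total = 117.649 + 277.2059 = 394.8549 mg

395 mg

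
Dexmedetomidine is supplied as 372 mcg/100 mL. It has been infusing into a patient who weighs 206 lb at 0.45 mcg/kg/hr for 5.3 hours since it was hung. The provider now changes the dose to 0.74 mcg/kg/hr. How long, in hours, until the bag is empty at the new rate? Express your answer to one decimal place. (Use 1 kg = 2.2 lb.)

Initial rate:
Weight = 206 lb ÷ 2.2 lb/kg = 93.63636 kg
Dose = 0.45 mcg/kg/hr × 93.63636 kg = 42.13636 mcg/hr
Concentration = 372 mcg ÷ 100 mL = 3.72 mcg/mL
Rate = 42.13636 mcg/hr ÷ 3.72 mcg/mL = 11.32698 mL/hr
Volume infused so far = 11.32698 mL/hr × 5.3 hr = 60.03299 mL
Volume remaining = 100 − 60.03299 = 39.96701 mL
New rate:
Dose = 0.74 mcg/kg/hr × 93.63636 kg = 69.29091 mcg/hr
Rate = 69.29091 mcg/hr ÷ 3.72 mcg/mL = 18.62659 mL/hr
Time remaining = 39.96701 mL ÷ 18.62659 mL/hr = 2.145697 hr

2.1 hours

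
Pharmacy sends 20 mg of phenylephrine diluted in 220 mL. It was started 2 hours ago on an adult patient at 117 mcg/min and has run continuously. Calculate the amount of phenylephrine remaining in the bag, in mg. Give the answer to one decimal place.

6.0 mg

117 mcg/min × 60 min/hr = 7020 mcg/hr
Concentration = 20 mg ÷ 220 mL = 0.09090909 mg/mL = 90.90909 mcg/mL
Rate = 7020 mcg/hr ÷ 90.90909 mcg/mL = 77.22 mL/hr
Volume infused = 77.22 mL/hr × 2 hr = 154.44 mL
Volume remaining = 220 − 154.44 = 65.56 mL
Drug remaining = 65.56 mL × 90.90909 mcg/mL = 5960 mcg = 5.96 mg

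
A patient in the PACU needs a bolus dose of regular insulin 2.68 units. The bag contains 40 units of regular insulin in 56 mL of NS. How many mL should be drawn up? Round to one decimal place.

3.8 mL

Concentration = 40 units ÷ 56 mL = 0.7142857 units/mL
Volume = 2.68 units ÷ 0.7142857 units/mL = 3.752 mL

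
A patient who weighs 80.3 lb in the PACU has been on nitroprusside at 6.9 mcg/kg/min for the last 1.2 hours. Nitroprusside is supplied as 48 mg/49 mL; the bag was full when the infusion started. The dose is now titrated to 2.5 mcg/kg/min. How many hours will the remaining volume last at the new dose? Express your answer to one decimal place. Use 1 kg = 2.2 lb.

5.5 hours

Initial rate:
Weight = 80.3 lb ÷ 2.2 lb/kg = 36.5 kg
Dose = 6.9 mcg/kg/min × 36.5 kg = 251.85 mcg/min
251.85 mcg/min × 60 min/hr = 15111 mcg/hr
Concentration = 48 mg ÷ 49 mL = 0.9795918 mg/mL = 979.5918 mcg/mL
Rate = 15111 mcg/hr ÷ 979.5918 mcg/mL = 15.42581 mL/hr
Volume infused so far = 15.42581 mL/hr × 1.2 hr = 18.51097 mL
Volume remaining = 49 − 18.51097 = 30.48903 mL
New rate:
Dose = 2.5 mcg/kg/min × 36.5 kg = 91.25 mcg/min
91.25 mcg/min × 60 min/hr = 5475 mcg/hr
Rate = 5475 mcg/hr ÷ 979.5918 mcg/mL = 5.589062 mL/hr
Time remaining = 30.48903 mL ÷ 5.589062 mL/hr = 5.455123 hr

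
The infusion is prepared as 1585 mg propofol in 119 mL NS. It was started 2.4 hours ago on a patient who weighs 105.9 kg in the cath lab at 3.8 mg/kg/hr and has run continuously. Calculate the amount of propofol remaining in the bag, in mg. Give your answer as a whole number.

619 mg

Dose = 3.8 mg/kg/hr × 105.9 kg = 402.42 mg/hr
Concentration = 1585 mg ÷ 119 mL = 13.31933 mg/mL
Rate = 402.42 mg/hr ÷ 13.31933 mg/mL = 30.21324 mL/hr
Volume infused = 30.21324 mL/hr × 2.4 hr = 72.51177 mL
Volume remaining = 119 − 72.51177 = 46.48823 mL
Drug remaining = 46.48823 mL × 13.31933 mg/mL = 619.192 mg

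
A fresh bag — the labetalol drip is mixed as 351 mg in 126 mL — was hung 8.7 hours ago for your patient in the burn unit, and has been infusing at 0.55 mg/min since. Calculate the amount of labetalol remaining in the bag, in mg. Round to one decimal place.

0.55 mg/min × 60 min/hr = 33 mg/hr
Concentration = 351 mg ÷ 126 mL = 2.785714 mg/mL
Rate = 33 mg/hr ÷ 2.785714 mg/mL = 11.84615 mL/hr
Volume infused = 11.84615 mL/hr × 8.7 hr = 103.0615 mL
Volume remaining = 126 − 103.0615 = 22.93846 mL
Drug remaining = 22.93846 mL × 2.785714 mg/mL = 63.9 mg

63.9 mg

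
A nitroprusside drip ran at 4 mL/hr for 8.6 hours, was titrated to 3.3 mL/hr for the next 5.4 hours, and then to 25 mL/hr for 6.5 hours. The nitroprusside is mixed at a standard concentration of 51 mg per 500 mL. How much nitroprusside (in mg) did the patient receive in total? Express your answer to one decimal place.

Concentration = 51 mg ÷ 500 mL = 0.102 mg/mL
Stage 1: 4 mL/hr × 8.6 hr = 34.4 mL → 34.4 mL × 0.102 mg/mL = 3.5088 mg
Stage 2: 3.3 mL/hr × 5.4 hr = 17.82 mL → 17.82 mL × 0.102 mg/mL = 1.81764 mg
Stage 3: 25 mL/hr × 6.5 hr = 162.5 mL → 162.5 mL × 0.102 mg/mL = 16.575 mg
Total = 3.5088 + 1.81764 + 16.575 = 21.90144 mg

21.9 mg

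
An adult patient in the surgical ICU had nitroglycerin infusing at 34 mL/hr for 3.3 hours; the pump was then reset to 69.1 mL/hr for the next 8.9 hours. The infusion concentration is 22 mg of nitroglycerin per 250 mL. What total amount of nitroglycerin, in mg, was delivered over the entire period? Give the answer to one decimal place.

Concentration = 22 mg ÷ 250 mL = 0.088 mg/mL
Stage 1: 34 mL/hr × 3.3 hr = 112.2 mL → 112.2 mL × 0.088 mg/mL = 9.8736 mg
Stage 2: 69.1 mL/hr × 8.9 hr = 614.99 mL → 614.99 mL × 0.088 mg/mL = 54.11912 mg
Total = 9.8736 + 54.11912 = 63.99272 mg

64.0 mg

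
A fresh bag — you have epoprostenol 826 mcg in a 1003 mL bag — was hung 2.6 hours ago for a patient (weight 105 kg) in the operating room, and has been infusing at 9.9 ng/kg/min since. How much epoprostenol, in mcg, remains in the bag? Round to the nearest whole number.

664 mcg

Dose = 9.9 ng/kg/min × 105 kg = 1039.5 ng/min
1039.5 ng/min × 60 min/hr = 62370 ng/hr
Concentration = 826 mcg ÷ 1003 mL = 0.8235294 mcg/mL = 823.5294 ng/mL
Rate = 62370 ng/hr ÷ 823.5294 ng/mL = 75.735 mL/hr
Volume infused = 75.735 mL/hr × 2.6 hr = 196.911 mL
Volume remaining = 1003 − 196.911 = 806.089 mL
Drug remaining = 806.089 mL × 823.5294 ng/mL = 663838 ng = 663.838 mcg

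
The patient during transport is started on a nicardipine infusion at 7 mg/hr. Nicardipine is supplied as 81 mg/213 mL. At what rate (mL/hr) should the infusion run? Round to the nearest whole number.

Concentration = 81 mg ÷ 213 mL = 0.3802817 mg/mL
Rate = 7 mg/hr ÷ 0.3802817 mg/mL = 18.40741 mL/hr

18 mL/hr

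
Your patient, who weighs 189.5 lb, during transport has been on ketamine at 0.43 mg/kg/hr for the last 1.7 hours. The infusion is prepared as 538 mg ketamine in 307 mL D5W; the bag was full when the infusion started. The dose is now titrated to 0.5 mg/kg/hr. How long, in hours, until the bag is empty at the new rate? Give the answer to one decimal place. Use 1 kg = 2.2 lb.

Initial rate:
Weight = 189.5 lb ÷ 2.2 lb/kg = 86.13636 kg
Dose = 0.43 mg/kg/hr × 86.13636 kg = 37.03864 mg/hr
Concentration = 538 mg ÷ 307 mL = 1.752443 mg/mL
Rate = 37.03864 mg/hr ÷ 1.752443 mg/mL = 21.13543 mL/hr
Volume infused so far = 21.13543 mL/hr × 1.7 hr = 35.93023 mL
Volume remaining = 307 − 35.93023 = 271.0698 mL
New rate:
Dose = 0.5 mg/kg/hr × 86.13636 kg = 43.06818 mg/hr
Rate = 43.06818 mg/hr ÷ 1.752443 mg/mL = 24.57608 mL/hr
Time remaining = 271.0698 mL ÷ 24.57608 mL/hr = 11.02982 hr

11.0 hours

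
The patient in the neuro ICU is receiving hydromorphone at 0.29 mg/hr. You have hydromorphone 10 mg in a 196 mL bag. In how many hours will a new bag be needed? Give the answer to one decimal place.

Concentration = 10 mg ÷ 196 mL = 0.05102041 mg/mL
Rate = 0.29 mg/hr ÷ 0.05102041 mg/mL = 5.684 mL/hr
Duration = 196 mL ÷ 5.684 mL/hr = 34.48276 hr

34.5 hours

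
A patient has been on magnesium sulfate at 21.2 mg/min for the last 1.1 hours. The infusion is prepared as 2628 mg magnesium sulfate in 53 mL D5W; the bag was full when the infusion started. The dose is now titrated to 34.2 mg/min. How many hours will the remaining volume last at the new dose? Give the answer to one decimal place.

Initial rate:
21.2 mg/min × 60 min/hr = 1272 mg/hr
Concentration = 2628 mg ÷ 53 mL = 49.58491 mg/mL
Rate = 1272 mg/hr ÷ 49.58491 mg/mL = 25.65297 mL/hr
Volume infused so far = 25.65297 mL/hr × 1.1 hr = 28.21826 mL
Volume remaining = 53 − 28.21826 = 24.78174 mL
New rate:
34.2 mg/min × 60 min/hr = 2052 mg/hr
Rate = 2052 mg/hr ÷ 49.58491 mg/mL = 41.38356 mL/hr
Time remaining = 24.78174 mL ÷ 41.38356 mL/hr = 0.5988304 hr

0.6 hours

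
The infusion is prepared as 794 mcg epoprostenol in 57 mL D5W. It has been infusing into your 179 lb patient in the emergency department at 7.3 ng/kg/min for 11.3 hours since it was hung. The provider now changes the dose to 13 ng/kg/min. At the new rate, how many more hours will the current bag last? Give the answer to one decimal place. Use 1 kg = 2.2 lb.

6.2 hours

Initial rate:
Weight = 179 lb ÷ 2.2 lb/kg = 81.36364 kg
Dose = 7.3 ng/kg/min × 81.36364 kg = 593.9545 ng/min
593.9545 ng/min × 60 min/hr = 35637.27 ng/hr
Concentration = 794 mcg ÷ 57 mL = 13.92982 mcg/mL = 13929.82 ng/mL
Rate = 35637.27 ng/hr ÷ 13929.82 ng/mL = 2.558343 mL/hr
Volume infused so far = 2.558343 mL/hr × 11.3 hr = 28.90928 mL
Volume remaining = 57 − 28.90928 = 28.09072 mL
New rate:
Dose = 13 ng/kg/min × 81.36364 kg = 1057.727 ng/min
1057.727 ng/min × 60 min/hr = 63463.64 ng/hr
Rate = 63463.64 ng/hr ÷ 13929.82 ng/mL = 4.555954 mL/hr
Time remaining = 28.09072 mL ÷ 4.555954 mL/hr = 6.165717 hr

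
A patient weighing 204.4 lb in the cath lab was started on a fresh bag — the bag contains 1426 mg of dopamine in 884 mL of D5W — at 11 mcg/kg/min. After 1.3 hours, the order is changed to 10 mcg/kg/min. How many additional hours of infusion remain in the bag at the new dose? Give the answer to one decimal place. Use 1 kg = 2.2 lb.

Initial rate:
Weight = 204.4 lb ÷ 2.2 lb/kg = 92.90909 kg
Dose = 11 mcg/kg/min × 92.90909 kg = 1022 mcg/min
1022 mcg/min × 60 min/hr = 61320 mcg/hr
Concentration = 1426 mg ÷ 884 mL = 1.613122 mg/mL = 1613.122 mcg/mL
Rate = 61320 mcg/hr ÷ 1613.122 mcg/mL = 38.01324 mL/hr
Volume infused so far = 38.01324 mL/hr × 1.3 hr = 49.41721 mL
Volume remaining = 884 − 49.41721 = 834.5828 mL
New rate:
Dose = 10 mcg/kg/min × 92.90909 kg = 929.0909 mcg/min
929.0909 mcg/min × 60 min/hr = 55745.45 mcg/hr
Rate = 55745.45 mcg/hr ÷ 1613.122 mcg/mL = 34.55749 mL/hr
Time remaining = 834.5828 mL ÷ 34.55749 mL/hr = 24.15056 hr

24.2 hours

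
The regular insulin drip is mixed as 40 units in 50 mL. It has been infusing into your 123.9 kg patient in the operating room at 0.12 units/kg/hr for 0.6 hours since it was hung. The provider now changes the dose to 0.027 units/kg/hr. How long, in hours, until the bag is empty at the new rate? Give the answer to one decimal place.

9.3 hours

Initial rate:
Dose = 0.12 units/kg/hr × 123.9 kg = 14.868 units/hr
Concentration = 40 units ÷ 50 mL = 0.8 units/mL
Rate = 14.868 units/hr ÷ 0.8 units/mL = 18.585 mL/hr
Volume infused so far = 18.585 mL/hr × 0.6 hr = 11.151 mL
Volume remaining = 50 − 11.151 = 38.849 mL
New rate:
Dose = 0.027 units/kg/hr × 123.9 kg = 3.3453 units/hr
Rate = 3.3453 units/hr ÷ 0.8 units/mL = 4.181625 mL/hr
Time remaining = 38.849 mL ÷ 4.181625 mL/hr = 9.290407 hr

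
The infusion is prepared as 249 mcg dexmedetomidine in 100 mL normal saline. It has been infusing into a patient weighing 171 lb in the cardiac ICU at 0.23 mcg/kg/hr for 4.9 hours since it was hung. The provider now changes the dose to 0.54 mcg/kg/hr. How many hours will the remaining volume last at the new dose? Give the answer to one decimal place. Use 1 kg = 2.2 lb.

3.8 hours

Initial rate:
Weight = 171 lb ÷ 2.2 lb/kg = 77.72727 kg
Dose = 0.23 mcg/kg/hr × 77.72727 kg = 17.87727 mcg/hr
Concentration = 249 mcg ÷ 100 mL = 2.49 mcg/mL
Rate = 17.87727 mcg/hr ÷ 2.49 mcg/mL = 7.179628 mL/hr
Volume infused so far = 7.179628 mL/hr × 4.9 hr = 35.18018 mL
Volume remaining = 100 − 35.18018 = 64.81982 mL
New rate:
Dose = 0.54 mcg/kg/hr × 77.72727 kg = 41.97273 mcg/hr
Rate = 41.97273 mcg/hr ÷ 2.49 mcg/mL = 16.85652 mL/hr
Time remaining = 64.81982 mL ÷ 16.85652 mL/hr = 3.845387 hr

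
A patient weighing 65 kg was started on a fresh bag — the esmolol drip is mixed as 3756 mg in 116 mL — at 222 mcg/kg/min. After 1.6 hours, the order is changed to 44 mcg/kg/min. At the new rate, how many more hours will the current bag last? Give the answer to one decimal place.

Initial rate:
Dose = 222 mcg/kg/min × 65 kg = 14430 mcg/min
14430 mcg/min × 60 min/hr = 865800 mcg/hr
Concentration = 3756 mg ÷ 116 mL = 32.37931 mg/mL = 32379.31 mcg/mL
Rate = 865800 mcg/hr ÷ 32379.31 mcg/mL = 26.7393 mL/hr
Volume infused so far = 26.7393 mL/hr × 1.6 hr = 42.78288 mL
Volume remaining = 116 − 42.78288 = 73.21712 mL
New rate:
Dose = 44 mcg/kg/min × 65 kg = 2860 mcg/min
2860 mcg/min × 60 min/hr = 171600 mcg/hr
Rate = 171600 mcg/hr ÷ 32379.31 mcg/mL = 5.299681 mL/hr
Time remaining = 73.21712 mL ÷ 5.299681 mL/hr = 13.81538 hr

13.8 hours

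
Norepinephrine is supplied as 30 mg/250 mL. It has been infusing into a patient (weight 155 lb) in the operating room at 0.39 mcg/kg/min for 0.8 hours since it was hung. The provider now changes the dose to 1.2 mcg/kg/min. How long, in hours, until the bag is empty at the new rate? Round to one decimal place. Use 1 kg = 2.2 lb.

Initial rate:
Weight = 155 lb ÷ 2.2 lb/kg = 70.45455 kg
Dose = 0.39 mcg/kg/min × 70.45455 kg = 27.47727 mcg/min
27.47727 mcg/min × 60 min/hr = 1648.636 mcg/hr
Concentration = 30 mg ÷ 250 mL = 0.12 mg/mL = 120 mcg/mL
Rate = 1648.636 mcg/hr ÷ 120 mcg/mL = 13.73864 mL/hr
Volume infused so far = 13.73864 mL/hr × 0.8 hr = 10.99091 mL
Volume remaining = 250 − 10.99091 = 239.0091 mL
New rate:
Dose = 1.2 mcg/kg/min × 70.45455 kg = 84.54545 mcg/min
84.54545 mcg/min × 60 min/hr = 5072.727 mcg/hr
Rate = 5072.727 mcg/hr ÷ 120 mcg/mL = 42.27273 mL/hr
Time remaining = 239.0091 mL ÷ 42.27273 mL/hr = 5.653978 hr

5.7 hours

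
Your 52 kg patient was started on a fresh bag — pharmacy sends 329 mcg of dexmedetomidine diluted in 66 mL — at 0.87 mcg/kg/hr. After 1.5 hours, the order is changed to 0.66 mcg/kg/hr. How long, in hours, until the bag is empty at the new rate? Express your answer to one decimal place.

7.6 hours

Initial rate:
Dose = 0.87 mcg/kg/hr × 52 kg = 45.24 mcg/hr
Concentration = 329 mcg ÷ 66 mL = 4.984848 mcg/mL
Rate = 45.24 mcg/hr ÷ 4.984848 mcg/mL = 9.075502 mL/hr
Volume infused so far = 9.075502 mL/hr × 1.5 hr = 13.61325 mL
Volume remaining = 66 − 13.61325 = 52.38675 mL
New rate:
Dose = 0.66 mcg/kg/hr × 52 kg = 34.32 mcg/hr
Rate = 34.32 mcg/hr ÷ 4.984848 mcg/mL = 6.884863 mL/hr
Time remaining = 52.38675 mL ÷ 6.884863 mL/hr = 7.608974 hr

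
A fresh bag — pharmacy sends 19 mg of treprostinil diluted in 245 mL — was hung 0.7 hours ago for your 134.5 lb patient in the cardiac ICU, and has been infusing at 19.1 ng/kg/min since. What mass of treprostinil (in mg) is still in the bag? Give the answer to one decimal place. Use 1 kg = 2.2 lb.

19.0 mg

Weight = 134.5 lb ÷ 2.2 lb/kg = 61.13636 kg
Dose = 19.1 ng/kg/min × 61.13636 kg = 1167.705 ng/min
1167.705 ng/min × 60 min/hr = 70062.27 ng/hr
Concentration = 19 mg ÷ 245 mL = 0.07755102 mg/mL = 77551.02 ng/mL
Rate = 70062.27 ng/hr ÷ 77551.02 ng/mL = 0.9034346 mL/hr
Volume infused = 0.9034346 mL/hr × 0.7 hr = 0.6324042 mL
Volume remaining = 245 − 0.6324042 = 244.3676 mL
Drug remaining = 244.3676 mL × 77551.02 ng/mL = 18950956 ng = 18.95096 mg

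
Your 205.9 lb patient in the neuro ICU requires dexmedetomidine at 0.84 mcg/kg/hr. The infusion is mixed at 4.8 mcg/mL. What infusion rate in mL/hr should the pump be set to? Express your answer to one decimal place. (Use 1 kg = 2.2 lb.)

Weight = 205.9 lb ÷ 2.2 lb/kg = 93.59091 kg
Dose = 0.84 mcg/kg/hr × 93.59091 kg = 78.61636 mcg/hr
Rate = 78.61636 mcg/hr ÷ 4.8 mcg/mL = 16.37841 mL/hr

16.4 mL/hr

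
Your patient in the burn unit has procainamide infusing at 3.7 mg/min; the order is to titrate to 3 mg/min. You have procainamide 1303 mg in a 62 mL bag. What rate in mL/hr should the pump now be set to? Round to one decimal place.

3 mg/min × 60 min/hr = 180 mg/hr
Concentration = 1303 mg ÷ 62 mL = 21.01613 mg/mL
Rate = 180 mg/hr ÷ 21.01613 mg/mL = 8.56485 mL/hr

8.6 mL/hr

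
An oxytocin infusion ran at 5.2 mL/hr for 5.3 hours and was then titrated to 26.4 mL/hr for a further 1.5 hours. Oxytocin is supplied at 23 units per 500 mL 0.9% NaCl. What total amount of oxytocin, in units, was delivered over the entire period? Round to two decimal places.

3.09 units

Concentration = 23 units ÷ 500 mL = 0.046 units/mL
Stage 1: 5.2 mL/hr × 5.3 hr = 27.56 mL → 27.56 mL × 0.046 units/mL = 1.26776 units
Stage 2: 26.4 mL/hr × 1.5 hr = 39.6 mL → 39.6 mL × 0.046 units/mL = 1.8216 units
Total = 1.26776 + 1.8216 = 3.08936 units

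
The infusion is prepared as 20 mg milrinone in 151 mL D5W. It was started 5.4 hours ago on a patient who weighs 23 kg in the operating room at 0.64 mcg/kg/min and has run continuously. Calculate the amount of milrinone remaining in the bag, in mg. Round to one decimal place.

Dose = 0.64 mcg/kg/min × 23 kg = 14.72 mcg/min
14.72 mcg/min × 60 min/hr = 883.2 mcg/hr
Concentration = 20 mg ÷ 151 mL = 0.1324503 mg/mL = 132.4503 mcg/mL
Rate = 883.2 mcg/hr ÷ 132.4503 mcg/mL = 6.66816 mL/hr
Volume infused = 6.66816 mL/hr × 5.4 hr = 36.00806 mL
Volume remaining = 151 − 36.00806 = 114.9919 mL
Drug remaining = 114.9919 mL × 132.4503 mcg/mL = 15230.72 mcg = 15.23072 mg

15.2 mg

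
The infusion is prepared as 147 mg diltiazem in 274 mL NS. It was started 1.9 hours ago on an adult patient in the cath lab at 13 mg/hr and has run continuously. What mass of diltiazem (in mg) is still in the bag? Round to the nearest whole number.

Concentration = 147 mg ÷ 274 mL = 0.5364964 mg/mL
Rate = 13 mg/hr ÷ 0.5364964 mg/mL = 24.23129 mL/hr
Volume infused = 24.23129 mL/hr × 1.9 hr = 46.03946 mL
Volume remaining = 274 − 46.03946 = 227.9605 mL
Drug remaining = 227.9605 mL × 0.5364964 mg/mL = 122.3 mg

122 mg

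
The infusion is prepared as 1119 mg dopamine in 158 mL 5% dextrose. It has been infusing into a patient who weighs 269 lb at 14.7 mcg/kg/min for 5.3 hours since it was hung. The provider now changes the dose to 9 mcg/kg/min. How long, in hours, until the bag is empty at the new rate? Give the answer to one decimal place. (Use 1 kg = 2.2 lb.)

8.3 hours

Initial rate:
Weight = 269 lb ÷ 2.2 lb/kg = 122.2727 kg
Dose = 14.7 mcg/kg/min × 122.2727 kg = 1797.409 mcg/min
1797.409 mcg/min × 60 min/hr = 107844.5 mcg/hr
Concentration = 1119 mg ÷ 158 mL = 7.082278 mg/mL = 7082.278 mcg/mL
Rate = 107844.5 mcg/hr ÷ 7082.278 mcg/mL = 15.22738 mL/hr
Volume infused so far = 15.22738 mL/hr × 5.3 hr = 80.70511 mL
Volume remaining = 158 − 80.70511 = 77.29489 mL
New rate:
Dose = 9 mcg/kg/min × 122.2727 kg = 1100.455 mcg/min
1100.455 mcg/min × 60 min/hr = 66027.27 mcg/hr
Rate = 66027.27 mcg/hr ÷ 7082.278 mcg/mL = 9.322886 mL/hr
Time remaining = 77.29489 mL ÷ 9.322886 mL/hr = 8.290876 hr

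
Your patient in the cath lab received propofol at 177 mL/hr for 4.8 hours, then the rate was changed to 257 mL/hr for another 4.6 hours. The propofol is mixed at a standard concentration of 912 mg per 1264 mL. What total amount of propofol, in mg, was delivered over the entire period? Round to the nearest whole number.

1466 mg

Concentration = 912 mg ÷ 1264 mL = 0.721519 mg/mL
Stage 1: 177 mL/hr × 4.8 hr = 849.6 mL → 849.6 mL × 0.721519 mg/mL = 613.0025 mg
Stage 2: 257 mL/hr × 4.6 hr = 1182.2 mL → 1182.2 mL × 0.721519 mg/mL = 852.9797 mg
Total = 613.0025 + 852.9797 = 1465.982 mg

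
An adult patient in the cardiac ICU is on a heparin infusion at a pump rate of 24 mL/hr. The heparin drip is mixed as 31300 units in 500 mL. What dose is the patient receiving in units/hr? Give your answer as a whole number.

1502 units/hr

Concentration = 31300 units ÷ 500 mL = 62.6 units/mL
Drug rate = 24 mL/hr × 62.6 units/mL = 1502.4 units/hr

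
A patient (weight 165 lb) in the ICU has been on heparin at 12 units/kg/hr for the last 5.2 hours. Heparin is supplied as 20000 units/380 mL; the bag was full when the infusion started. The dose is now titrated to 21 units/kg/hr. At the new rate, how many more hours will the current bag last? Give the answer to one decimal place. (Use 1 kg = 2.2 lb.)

Initial rate:
Weight = 165 lb ÷ 2.2 lb/kg = 75 kg
Dose = 12 units/kg/hr × 75 kg = 900 units/hr
Concentration = 20000 units ÷ 380 mL = 52.63158 units/mL
Rate = 900 units/hr ÷ 52.63158 units/mL = 17.1 mL/hr
Volume infused so far = 17.1 mL/hr × 5.2 hr = 88.92 mL
Volume remaining = 380 − 88.92 = 291.08 mL
New rate:
Dose = 21 units/kg/hr × 75 kg = 1575 units/hr
Rate = 1575 units/hr ÷ 52.63158 units/mL = 29.925 mL/hr
Time remaining = 291.08 mL ÷ 29.925 mL/hr = 9.726984 hr

9.7 hours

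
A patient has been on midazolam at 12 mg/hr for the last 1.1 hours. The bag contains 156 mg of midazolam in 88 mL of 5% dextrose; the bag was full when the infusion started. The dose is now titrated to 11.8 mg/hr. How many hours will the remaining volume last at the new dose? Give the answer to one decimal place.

Initial rate:
Concentration = 156 mg ÷ 88 mL = 1.772727 mg/mL
Rate = 12 mg/hr ÷ 1.772727 mg/mL = 6.769231 mL/hr
Volume infused so far = 6.769231 mL/hr × 1.1 hr = 7.446154 mL
Volume remaining = 88 − 7.446154 = 80.55385 mL
New rate:
Rate = 11.8 mg/hr ÷ 1.772727 mg/mL = 6.65641 mL/hr
Time remaining = 80.55385 mL ÷ 6.65641 mL/hr = 12.10169 hr

12.1 hours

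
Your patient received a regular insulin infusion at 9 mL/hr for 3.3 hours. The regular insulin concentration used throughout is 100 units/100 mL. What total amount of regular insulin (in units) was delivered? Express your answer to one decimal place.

29.7 units

Concentration = 100 units ÷ 100 mL = 1 units/mL
Drug rate = 9 mL/hr × 1 units/mL = 9 units/hr
Total = 9 units/hr × 3.3 hr = 29.7 units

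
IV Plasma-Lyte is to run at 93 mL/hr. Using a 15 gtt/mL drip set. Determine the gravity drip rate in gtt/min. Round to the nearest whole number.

93 mL/hr ÷ 60 min/hr = 1.55 mL/min
1.55 mL/min × 15 gtt/mL = 23.25 gtt/min

23 gtt/min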